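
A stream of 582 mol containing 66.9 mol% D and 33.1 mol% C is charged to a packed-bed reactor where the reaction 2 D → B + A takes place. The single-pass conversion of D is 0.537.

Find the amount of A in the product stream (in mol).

105 mol

D reacted = 0.537 × 389.4 = 209.1 mol; ν_D = −2, so ξ = 209.1/2 = 104.5 mol.
Outlet amounts (n = n₀ + ν ξ):
  D: 389.4 − 2(104.5) = 180.3
  B: 0 + 1(104.5) = 104.5
  A: 0 + 1(104.5) = 104.5
  C: 192.6 (inert)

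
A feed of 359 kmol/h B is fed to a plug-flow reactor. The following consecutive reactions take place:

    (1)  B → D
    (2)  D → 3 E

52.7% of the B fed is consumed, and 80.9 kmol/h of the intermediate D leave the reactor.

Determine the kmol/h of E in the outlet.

Conversion of B: B consumed = 1ξ₁ = 0.527 × 359 → ξ₁ = 189.2 kmol/h.
D balance: n_D = 0 + 1ξ₁ − 1ξ₂ = 80.9 → ξ₂ = (1·189.2 − 80.9)/1 = 108.3 kmol/h.
Outlet amounts (n = n₀ + Σ ν·ξ):
  B: 359 − 1(189.2) = 169.8
  D: 0 + 1(189.2) − 1(108.3) = 80.9
  E: 0 + 3(108.3) = 324.9

325 kmol/h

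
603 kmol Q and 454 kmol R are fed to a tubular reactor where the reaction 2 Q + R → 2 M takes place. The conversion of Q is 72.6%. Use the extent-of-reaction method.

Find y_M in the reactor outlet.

0.522

Q reacted = 0.726 × 603 = 437.8 kmol; ν_Q = −2, so ξ = 437.8/2 = 218.9 kmol.
Outlet amounts (n = n₀ + ν ξ):
  Q: 603 − 2(218.9) = 165.2
  R: 454 − 1(218.9) = 235.1
  M: 0 + 2(218.9) = 437.8
Total out = 838.1 kmol; y_M = 437.8 / 838.1 = 0.5223.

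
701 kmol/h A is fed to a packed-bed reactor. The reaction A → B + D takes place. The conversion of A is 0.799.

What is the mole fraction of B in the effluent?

0.444

A reacted = 0.799 × 701 = 560.1 kmol/h; ν_A = −1, so ξ = 560.1/1 = 560.1 kmol/h.
Outlet amounts (n = n₀ + ν ξ):
  A: 701 − 1(560.1) = 140.9
  B: 0 + 1(560.1) = 560.1
  D: 0 + 1(560.1) = 560.1
Total out = 1261 kmol/h; y_B = 560.1 / 1261 = 0.4441.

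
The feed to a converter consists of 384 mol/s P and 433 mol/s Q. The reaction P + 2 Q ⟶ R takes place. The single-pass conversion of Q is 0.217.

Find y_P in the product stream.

0.466

Q reacted = 0.217 × 433 = 93.96 mol/s; ν_Q = −2, so ξ = 93.96/2 = 46.98 mol/s.
Outlet amounts (n = n₀ + ν ξ):
  P: 384 − 1(46.98) = 337
  Q: 433 − 2(46.98) = 339
  R: 0 + 1(46.98) = 46.98
Total out = 723 mol/s; y_P = 337 / 723 = 0.4661.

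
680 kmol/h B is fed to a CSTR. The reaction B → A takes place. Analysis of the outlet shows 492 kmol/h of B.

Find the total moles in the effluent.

680 kmol/h

For B: n = n₀ − 1ξ → 492 = 680 − 1ξ, giving ξ = 188 kmol/h.
Outlet amounts (n = n₀ + ν ξ):
  B: 680 − 1(188) = 492
  A: 0 + 1(188) = 188
Total out = 492 + 188 = 680 kmol/h.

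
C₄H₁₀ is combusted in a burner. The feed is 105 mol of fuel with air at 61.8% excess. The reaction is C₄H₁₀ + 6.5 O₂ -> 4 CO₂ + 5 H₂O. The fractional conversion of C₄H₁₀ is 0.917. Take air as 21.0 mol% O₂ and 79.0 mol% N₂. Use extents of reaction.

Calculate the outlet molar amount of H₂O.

481 mol

Stoichiometric O₂ = 6.5 × 105 = 682.5 mol; O₂ fed = 682.5 × 1.618 = 1104 mol.
N₂ fed = 1104 × 79/21 = 4154 mol.
Fuel reacted = 0.917 × 105 → ξ = 96.29 mol.
Outlet (n = n₀ + ν ξ):
  C₄H₁₀: 105 − 1(96.29) = 8.715
  O₂: 1104 − 6.5(96.29) = 478.4
  N₂: 4154 (inert)
  CO₂: 0 + 4(96.29) = 385.1
  H₂O: 0 + 5(96.29) = 481.4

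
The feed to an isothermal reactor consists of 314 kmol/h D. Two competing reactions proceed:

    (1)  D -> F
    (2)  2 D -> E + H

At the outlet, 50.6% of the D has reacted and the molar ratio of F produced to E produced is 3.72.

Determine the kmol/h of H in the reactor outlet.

27.8 kmol/h

Conversion of D: D consumed = 0.506 × 314 = 158.9 kmol/h = 1ξ₁ + 2ξ₂.
Selectivity: 1ξ₁ / (1ξ₂) = 3.72 → ξ₁ = 3.72 ξ₂.
Substitute: (1·3.72 + 2) ξ₂ = 158.9 → ξ₂ = 27.78 kmol/h, ξ₁ = 103.3 kmol/h.
Outlet amounts (n = n₀ + Σ ν·ξ):
  D: 314 − 1(103.3) − 2(27.78) = 155.1
  F: 0 + 1(103.3) = 103.3
  E: 0 + 1(27.78) = 27.78
  H: 0 + 1(27.78) = 27.78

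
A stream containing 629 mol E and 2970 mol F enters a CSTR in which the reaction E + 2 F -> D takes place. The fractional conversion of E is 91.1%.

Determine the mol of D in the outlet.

573 mol

E reacted = 0.911 × 629 = 573 mol; ν_E = −1, so ξ = 573/1 = 573 mol.
Outlet amounts (n = n₀ + ν ξ):
  E: 629 − 1(573) = 55.98
  F: 2970 − 2(573) = 1824
  D: 0 + 1(573) = 573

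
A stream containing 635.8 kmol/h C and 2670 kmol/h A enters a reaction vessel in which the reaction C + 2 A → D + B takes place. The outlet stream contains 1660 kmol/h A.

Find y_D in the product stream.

For A: n = n₀ − 2ξ → 1660 = 2670 − 2ξ, giving ξ = 505 kmol/h.
Outlet amounts (n = n₀ + ν ξ):
  C: 635.8 − 1(505) = 130.8
  A: 2670 − 2(505) = 1660
  D: 0 + 1(505) = 505
  B: 0 + 1(505) = 505
Total out = 2801 kmol/h; y_D = 505 / 2801 = 0.1803.

0.18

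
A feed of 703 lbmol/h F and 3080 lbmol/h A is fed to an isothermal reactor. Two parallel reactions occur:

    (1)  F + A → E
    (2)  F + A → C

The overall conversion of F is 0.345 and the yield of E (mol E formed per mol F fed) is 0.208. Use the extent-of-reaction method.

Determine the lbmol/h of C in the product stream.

Yield of E: 1ξ₁ / 703 = 0.208 → ξ₁ = 146.2 lbmol/h.
Conversion of F: 1ξ₁ + 1ξ₂ = 0.345 × 703 = 242.5 → ξ₂ = 96.31 lbmol/h.
Outlet amounts (n = n₀ + Σ ν·ξ):
  F: 703 − 1(146.2) − 1(96.31) = 460.5
  A: 3080 − 1(146.2) − 1(96.31) = 2837
  E: 0 + 1(146.2) = 146.2
  C: 0 + 1(96.31) = 96.31

96.3 lbmol/h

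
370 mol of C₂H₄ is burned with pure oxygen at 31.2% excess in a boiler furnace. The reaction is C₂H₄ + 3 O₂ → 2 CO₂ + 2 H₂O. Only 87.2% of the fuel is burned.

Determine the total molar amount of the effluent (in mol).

1830 mol

Stoichiometric O₂ = 3 × 370 = 1110 mol; O₂ fed = 1110 × 1.312 = 1456 mol.
Fuel reacted = 0.872 × 370 → ξ = 322.6 mol.
Outlet (n = n₀ + ν ξ):
  C₂H₄: 370 − 1(322.6) = 47.36
  O₂: 1456 − 3(322.6) = 488.4
  CO₂: 0 + 2(322.6) = 645.3
  H₂O: 0 + 2(322.6) = 645.3
Total out = 47.36 + 488.4 + 645.3 + 645.3 = 1826 mol.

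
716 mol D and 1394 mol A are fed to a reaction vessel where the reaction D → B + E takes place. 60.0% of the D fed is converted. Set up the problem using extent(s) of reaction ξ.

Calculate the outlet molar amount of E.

D reacted = 0.6 × 716 = 429.6 mol; ν_D = −1, so ξ = 429.6/1 = 429.6 mol.
Outlet amounts (n = n₀ + ν ξ):
  D: 716 − 1(429.6) = 286.4
  B: 0 + 1(429.6) = 429.6
  E: 0 + 1(429.6) = 429.6
  A: 1394 (inert)

430 mol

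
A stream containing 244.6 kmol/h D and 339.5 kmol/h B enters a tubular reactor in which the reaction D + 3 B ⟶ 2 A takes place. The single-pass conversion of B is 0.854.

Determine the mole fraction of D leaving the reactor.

B reacted = 0.854 × 339.5 = 289.9 kmol/h; ν_B = −3, so ξ = 289.9/3 = 96.64 kmol/h.
Outlet amounts (n = n₀ + ν ξ):
  D: 244.6 − 1(96.64) = 148
  B: 339.5 − 3(96.64) = 49.57
  A: 0 + 2(96.64) = 193.3
Total out = 390.8 kmol/h; y_D = 148 / 390.8 = 0.3786.

0.379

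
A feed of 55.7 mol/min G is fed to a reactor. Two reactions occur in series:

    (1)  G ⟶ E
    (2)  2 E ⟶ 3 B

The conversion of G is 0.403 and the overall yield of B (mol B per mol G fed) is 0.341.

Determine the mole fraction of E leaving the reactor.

Conversion of G: G consumed = 1ξ₁ = 0.403 × 55.7 → ξ₁ = 22.45 mol/min.
Yield of B: 3ξ₂ / 55.7 = 0.341 → ξ₂ = 6.331 mol/min.
Outlet amounts (n = n₀ + Σ ν·ξ):
  G: 55.7 − 1(22.45) = 33.25
  E: 0 + 1(22.45) − 2(6.331) = 9.785
  B: 0 + 3(6.331) = 18.99
Total out = 62.03 mol/min; y_E = 9.785 / 62.03 = 0.1577.

0.158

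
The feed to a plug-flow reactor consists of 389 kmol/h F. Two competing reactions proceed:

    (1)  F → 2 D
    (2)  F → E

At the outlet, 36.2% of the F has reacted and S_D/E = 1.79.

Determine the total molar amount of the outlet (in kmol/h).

456 kmol/h

Conversion of F: F consumed = 0.362 × 389 = 140.8 kmol/h = 1ξ₁ + 1ξ₂.
Selectivity: 2ξ₁ / (1ξ₂) = 1.79 → ξ₁ = 0.895 ξ₂.
Substitute: (1·0.895 + 1) ξ₂ = 140.8 → ξ₂ = 74.31 kmol/h, ξ₁ = 66.51 kmol/h.
Outlet amounts (n = n₀ + Σ ν·ξ):
  F: 389 − 1(66.51) − 1(74.31) = 248.2
  D: 0 + 2(66.51) = 133
  E: 0 + 1(74.31) = 74.31
Total out = 248.2 + 133 + 74.31 = 455.5 kmol/h.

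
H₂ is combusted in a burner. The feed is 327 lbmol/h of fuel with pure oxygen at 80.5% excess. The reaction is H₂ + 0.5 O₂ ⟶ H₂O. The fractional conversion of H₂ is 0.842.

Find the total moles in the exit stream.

484 lbmol/h

Stoichiometric O₂ = 0.5 × 327 = 163.5 lbmol/h; O₂ fed = 163.5 × 1.805 = 295.1 lbmol/h.
Fuel reacted = 0.842 × 327 → ξ = 275.3 lbmol/h.
Outlet (n = n₀ + ν ξ):
  H₂: 327 − 1(275.3) = 51.67
  O₂: 295.1 − 0.5(275.3) = 157.5
  H₂O: 0 + 1(275.3) = 275.3
Total out = 51.67 + 157.5 + 275.3 = 484.5 lbmol/h.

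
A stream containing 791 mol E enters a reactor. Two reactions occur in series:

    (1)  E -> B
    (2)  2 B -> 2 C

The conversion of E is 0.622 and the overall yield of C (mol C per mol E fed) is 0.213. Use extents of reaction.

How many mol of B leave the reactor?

324 mol

Conversion of E: E consumed = 1ξ₁ = 0.622 × 791 → ξ₁ = 492 mol.
Yield of C: 2ξ₂ / 791 = 0.213 → ξ₂ = 84.24 mol.
Outlet amounts (n = n₀ + Σ ν·ξ):
  E: 791 − 1(492) = 299
  B: 0 + 1(492) − 2(84.24) = 323.5
  C: 0 + 2(84.24) = 168.5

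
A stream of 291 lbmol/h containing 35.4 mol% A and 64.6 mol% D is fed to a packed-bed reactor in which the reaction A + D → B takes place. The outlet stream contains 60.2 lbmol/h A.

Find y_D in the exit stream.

0.585

For A: n = n₀ − 1ξ → 60.2 = 103 − 1ξ, giving ξ = 42.81 lbmol/h.
Outlet amounts (n = n₀ + ν ξ):
  A: 103 − 1(42.81) = 60.2
  D: 188 − 1(42.81) = 145.2
  B: 0 + 1(42.81) = 42.81
Total out = 248.2 lbmol/h; y_D = 145.2 / 248.2 = 0.5849.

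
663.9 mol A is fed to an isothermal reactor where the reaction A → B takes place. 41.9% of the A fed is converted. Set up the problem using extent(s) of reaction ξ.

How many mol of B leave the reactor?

278 mol

A reacted = 0.419 × 663.9 = 278.2 mol; ν_A = −1, so ξ = 278.2/1 = 278.2 mol.
Outlet amounts (n = n₀ + ν ξ):
  A: 663.9 − 1(278.2) = 385.7
  B: 0 + 1(278.2) = 278.2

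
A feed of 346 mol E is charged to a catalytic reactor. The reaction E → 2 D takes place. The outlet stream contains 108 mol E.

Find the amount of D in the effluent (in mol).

For E: n = n₀ − 1ξ → 108 = 346 − 1ξ, giving ξ = 238 mol.
Outlet amounts (n = n₀ + ν ξ):
  E: 346 − 1(238) = 108
  D: 0 + 2(238) = 476

476 mol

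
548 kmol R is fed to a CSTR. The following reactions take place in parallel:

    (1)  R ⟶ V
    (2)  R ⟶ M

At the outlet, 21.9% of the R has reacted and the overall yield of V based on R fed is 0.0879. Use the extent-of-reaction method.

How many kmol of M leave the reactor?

71.8 kmol

Yield of V: 1ξ₁ / 548 = 0.0879 → ξ₁ = 48.17 kmol.
Conversion of R: 1ξ₁ + 1ξ₂ = 0.219 × 548 = 120 → ξ₂ = 71.84 kmol.
Outlet amounts (n = n₀ + Σ ν·ξ):
  R: 548 − 1(48.17) − 1(71.84) = 428
  V: 0 + 1(48.17) = 48.17
  M: 0 + 1(71.84) = 71.84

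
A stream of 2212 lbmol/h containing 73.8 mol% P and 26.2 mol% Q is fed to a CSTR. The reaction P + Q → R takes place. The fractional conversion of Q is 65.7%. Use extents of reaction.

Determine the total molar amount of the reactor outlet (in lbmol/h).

Q reacted = 0.657 × 579.5 = 380.8 lbmol/h; ν_Q = −1, so ξ = 380.8/1 = 380.8 lbmol/h.
Outlet amounts (n = n₀ + ν ξ):
  P: 1632 − 1(380.8) = 1252
  Q: 579.5 − 1(380.8) = 198.8
  R: 0 + 1(380.8) = 380.8
Total out = 1252 + 198.8 + 380.8 = 1831 lbmol/h.

1830 lbmol/h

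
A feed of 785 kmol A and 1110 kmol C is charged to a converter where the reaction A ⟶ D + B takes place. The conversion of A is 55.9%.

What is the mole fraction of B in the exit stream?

A reacted = 0.559 × 785 = 438.8 kmol; ν_A = −1, so ξ = 438.8/1 = 438.8 kmol.
Outlet amounts (n = n₀ + ν ξ):
  A: 785 − 1(438.8) = 346.2
  D: 0 + 1(438.8) = 438.8
  B: 0 + 1(438.8) = 438.8
  C: 1110 (inert)
Total out = 2334 kmol; y_B = 438.8 / 2334 = 0.188.

0.188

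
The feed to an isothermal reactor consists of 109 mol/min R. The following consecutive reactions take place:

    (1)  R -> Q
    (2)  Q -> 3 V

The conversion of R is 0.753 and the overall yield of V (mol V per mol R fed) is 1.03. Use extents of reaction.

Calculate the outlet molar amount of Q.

44.7 mol/min

Conversion of R: R consumed = 1ξ₁ = 0.753 × 109 → ξ₁ = 82.08 mol/min.
Yield of V: 3ξ₂ / 109 = 1.03 → ξ₂ = 37.42 mol/min.
Outlet amounts (n = n₀ + Σ ν·ξ):
  R: 109 − 1(82.08) = 26.92
  Q: 0 + 1(82.08) − 1(37.42) = 44.65
  V: 0 + 3(37.42) = 112.3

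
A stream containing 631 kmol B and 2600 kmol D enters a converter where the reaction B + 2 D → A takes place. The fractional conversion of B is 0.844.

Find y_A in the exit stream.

0.246

B reacted = 0.844 × 631 = 532.6 kmol; ν_B = −1, so ξ = 532.6/1 = 532.6 kmol.
Outlet amounts (n = n₀ + ν ξ):
  B: 631 − 1(532.6) = 98.44
  D: 2600 − 2(532.6) = 1535
  A: 0 + 1(532.6) = 532.6
Total out = 2166 kmol; y_A = 532.6 / 2166 = 0.2459.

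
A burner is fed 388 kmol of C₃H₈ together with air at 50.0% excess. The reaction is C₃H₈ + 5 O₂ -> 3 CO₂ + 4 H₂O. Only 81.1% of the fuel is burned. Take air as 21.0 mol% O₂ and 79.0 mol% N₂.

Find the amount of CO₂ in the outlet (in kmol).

Stoichiometric O₂ = 5 × 388 = 1940 kmol; O₂ fed = 1940 × 1.500 = 2910 kmol.
N₂ fed = 2910 × 79/21 = 10950 kmol.
Fuel reacted = 0.811 × 388 → ξ = 314.7 kmol.
Outlet (n = n₀ + ν ξ):
  C₃H₈: 388 − 1(314.7) = 73.33
  O₂: 2910 − 5(314.7) = 1337
  N₂: 10950 (inert)
  CO₂: 0 + 3(314.7) = 944
  H₂O: 0 + 4(314.7) = 1259

944 kmol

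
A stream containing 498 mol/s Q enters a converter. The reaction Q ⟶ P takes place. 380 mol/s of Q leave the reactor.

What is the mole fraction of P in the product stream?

For Q: n = n₀ − 1ξ → 380 = 498 − 1ξ, giving ξ = 118 mol/s.
Outlet amounts (n = n₀ + ν ξ):
  Q: 498 − 1(118) = 380
  P: 0 + 1(118) = 118
Total out = 498 mol/s; y_P = 118 / 498 = 0.2369.

0.237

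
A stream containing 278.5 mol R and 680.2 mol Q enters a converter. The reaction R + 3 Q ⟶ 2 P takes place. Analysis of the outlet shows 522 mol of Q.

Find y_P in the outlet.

For Q: n = n₀ − 3ξ → 522 = 680.2 − 3ξ, giving ξ = 52.73 mol.
Outlet amounts (n = n₀ + ν ξ):
  R: 278.5 − 1(52.73) = 225.8
  Q: 680.2 − 3(52.73) = 522
  P: 0 + 2(52.73) = 105.5
Total out = 853.2 mol; y_P = 105.5 / 853.2 = 0.1236.

0.124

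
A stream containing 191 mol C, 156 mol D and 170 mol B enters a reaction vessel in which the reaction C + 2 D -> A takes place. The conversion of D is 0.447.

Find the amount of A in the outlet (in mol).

D reacted = 0.447 × 156 = 69.73 mol; ν_D = −2, so ξ = 69.73/2 = 34.87 mol.
Outlet amounts (n = n₀ + ν ξ):
  C: 191 − 1(34.87) = 156.1
  D: 156 − 2(34.87) = 86.27
  A: 0 + 1(34.87) = 34.87
  B: 170 (inert)

34.9 mol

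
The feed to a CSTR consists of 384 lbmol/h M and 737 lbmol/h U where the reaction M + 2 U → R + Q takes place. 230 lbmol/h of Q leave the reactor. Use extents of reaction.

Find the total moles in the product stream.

891 lbmol/h

For Q: n = n₀ + 1ξ → 230 = 0 + 1ξ, giving ξ = 230 lbmol/h.
Outlet amounts (n = n₀ + ν ξ):
  M: 384 − 1(230) = 154
  U: 737 − 2(230) = 277
  R: 0 + 1(230) = 230
  Q: 0 + 1(230) = 230
Total out = 154 + 277 + 230 + 230 = 891 lbmol/h.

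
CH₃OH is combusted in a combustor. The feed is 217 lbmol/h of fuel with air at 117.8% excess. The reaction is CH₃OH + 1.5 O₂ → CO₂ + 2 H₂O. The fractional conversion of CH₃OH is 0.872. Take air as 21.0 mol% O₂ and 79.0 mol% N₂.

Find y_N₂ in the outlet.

0.723

Stoichiometric O₂ = 1.5 × 217 = 325.5 lbmol/h; O₂ fed = 325.5 × 2.178 = 708.9 lbmol/h.
N₂ fed = 708.9 × 79/21 = 2667 lbmol/h.
Fuel reacted = 0.872 × 217 → ξ = 189.2 lbmol/h.
Outlet (n = n₀ + ν ξ):
  CH₃OH: 217 − 1(189.2) = 27.78
  O₂: 708.9 − 1.5(189.2) = 425.1
  N₂: 2667 (inert)
  CO₂: 0 + 1(189.2) = 189.2
  H₂O: 0 + 2(189.2) = 378.4
Total out = 3688 lbmol/h; y_N₂ = 2667 / 3688 = 0.7232.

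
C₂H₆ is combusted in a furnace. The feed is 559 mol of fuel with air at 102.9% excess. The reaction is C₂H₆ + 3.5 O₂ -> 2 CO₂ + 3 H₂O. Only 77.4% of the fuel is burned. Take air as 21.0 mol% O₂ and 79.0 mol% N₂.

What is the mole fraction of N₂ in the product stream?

0.759

Stoichiometric O₂ = 3.5 × 559 = 1956 mol; O₂ fed = 1956 × 2.029 = 3970 mol.
N₂ fed = 3970 × 79/21 = 14930 mol.
Fuel reacted = 0.774 × 559 → ξ = 432.7 mol.
Outlet (n = n₀ + ν ξ):
  C₂H₆: 559 − 1(432.7) = 126.3
  O₂: 3970 − 3.5(432.7) = 2455
  N₂: 14930 (inert)
  CO₂: 0 + 2(432.7) = 865.3
  H₂O: 0 + 3(432.7) = 1298
Total out = 19680 mol; y_N₂ = 14930 / 19680 = 0.7589.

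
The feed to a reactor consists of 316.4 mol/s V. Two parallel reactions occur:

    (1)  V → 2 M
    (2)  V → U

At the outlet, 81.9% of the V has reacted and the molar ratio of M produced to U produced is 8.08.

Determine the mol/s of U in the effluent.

51.4 mol/s

Conversion of V: V consumed = 0.819 × 316.4 = 259.1 mol/s = 1ξ₁ + 1ξ₂.
Selectivity: 2ξ₁ / (1ξ₂) = 8.08 → ξ₁ = 4.04 ξ₂.
Substitute: (1·4.04 + 1) ξ₂ = 259.1 → ξ₂ = 51.41 mol/s, ξ₁ = 207.7 mol/s.
Outlet amounts (n = n₀ + Σ ν·ξ):
  V: 316.4 − 1(207.7) − 1(51.41) = 57.27
  M: 0 + 2(207.7) = 415.4
  U: 0 + 1(51.41) = 51.41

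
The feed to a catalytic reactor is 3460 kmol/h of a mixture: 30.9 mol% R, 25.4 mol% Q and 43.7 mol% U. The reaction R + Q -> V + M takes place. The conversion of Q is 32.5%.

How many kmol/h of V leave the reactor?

286 kmol/h

Q reacted = 0.325 × 878.8 = 285.6 kmol/h; ν_Q = −1, so ξ = 285.6/1 = 285.6 kmol/h.
Outlet amounts (n = n₀ + ν ξ):
  R: 1069 − 1(285.6) = 783.5
  Q: 878.8 − 1(285.6) = 593.2
  V: 0 + 1(285.6) = 285.6
  M: 0 + 1(285.6) = 285.6
  U: 1512 (inert)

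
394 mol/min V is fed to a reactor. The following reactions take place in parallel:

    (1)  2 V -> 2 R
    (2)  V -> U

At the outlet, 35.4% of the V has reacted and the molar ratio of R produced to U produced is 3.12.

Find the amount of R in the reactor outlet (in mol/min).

Conversion of V: V consumed = 0.354 × 394 = 139.5 mol/min = 2ξ₁ + 1ξ₂.
Selectivity: 2ξ₁ / (1ξ₂) = 3.12 → ξ₁ = 1.56 ξ₂.
Substitute: (2·1.56 + 1) ξ₂ = 139.5 → ξ₂ = 33.85 mol/min, ξ₁ = 52.81 mol/min.
Outlet amounts (n = n₀ + Σ ν·ξ):
  V: 394 − 2(52.81) − 1(33.85) = 254.5
  R: 0 + 2(52.81) = 105.6
  U: 0 + 1(33.85) = 33.85

106 mol/min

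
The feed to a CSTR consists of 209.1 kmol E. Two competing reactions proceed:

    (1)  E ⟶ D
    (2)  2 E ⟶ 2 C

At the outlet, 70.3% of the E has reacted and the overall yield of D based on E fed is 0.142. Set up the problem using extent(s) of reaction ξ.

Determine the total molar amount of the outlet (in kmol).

209 kmol

Yield of D: 1ξ₁ / 209.1 = 0.142 → ξ₁ = 29.69 kmol.
Conversion of E: 1ξ₁ + 2ξ₂ = 0.703 × 209.1 = 147 → ξ₂ = 58.65 kmol.
Outlet amounts (n = n₀ + Σ ν·ξ):
  E: 209.1 − 1(29.69) − 2(58.65) = 62.1
  D: 0 + 1(29.69) = 29.69
  C: 0 + 2(58.65) = 117.3
Total out = 62.1 + 29.69 + 117.3 = 209.1 kmol.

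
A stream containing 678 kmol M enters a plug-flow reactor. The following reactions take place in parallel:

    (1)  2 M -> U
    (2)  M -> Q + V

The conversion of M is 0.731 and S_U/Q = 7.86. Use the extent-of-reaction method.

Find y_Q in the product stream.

0.0625

Conversion of M: M consumed = 0.731 × 678 = 495.6 kmol = 2ξ₁ + 1ξ₂.
Selectivity: 1ξ₁ / (1ξ₂) = 7.86 → ξ₁ = 7.86 ξ₂.
Substitute: (2·7.86 + 1) ξ₂ = 495.6 → ξ₂ = 29.64 kmol, ξ₁ = 233 kmol.
Outlet amounts (n = n₀ + Σ ν·ξ):
  M: 678 − 2(233) − 1(29.64) = 182.4
  U: 0 + 1(233) = 233
  Q: 0 + 1(29.64) = 29.64
  V: 0 + 1(29.64) = 29.64
Total out = 474.7 kmol; y_Q = 29.64 / 474.7 = 0.06245.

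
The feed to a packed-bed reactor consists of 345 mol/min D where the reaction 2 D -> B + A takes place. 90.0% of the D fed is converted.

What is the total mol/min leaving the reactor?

345 mol/min

D reacted = 0.9 × 345 = 310.5 mol/min; ν_D = −2, so ξ = 310.5/2 = 155.2 mol/min.
Outlet amounts (n = n₀ + ν ξ):
  D: 345 − 2(155.2) = 34.5
  B: 0 + 1(155.2) = 155.2
  A: 0 + 1(155.2) = 155.2
Total out = 34.5 + 155.2 + 155.2 = 345 mol/min.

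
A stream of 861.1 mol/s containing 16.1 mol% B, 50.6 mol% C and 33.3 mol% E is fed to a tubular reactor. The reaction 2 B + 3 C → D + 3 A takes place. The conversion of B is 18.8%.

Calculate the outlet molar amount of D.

13 mol/s

B reacted = 0.188 × 138.6 = 26.06 mol/s; ν_B = −2, so ξ = 26.06/2 = 13.03 mol/s.
Outlet amounts (n = n₀ + ν ξ):
  B: 138.6 − 2(13.03) = 112.6
  C: 435.7 − 3(13.03) = 396.6
  D: 0 + 1(13.03) = 13.03
  A: 0 + 3(13.03) = 39.1
  E: 286.7 (inert)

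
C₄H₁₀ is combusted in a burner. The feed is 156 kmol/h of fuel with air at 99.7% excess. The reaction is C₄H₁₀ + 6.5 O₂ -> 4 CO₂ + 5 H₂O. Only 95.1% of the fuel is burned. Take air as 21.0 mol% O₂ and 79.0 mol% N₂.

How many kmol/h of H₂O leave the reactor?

Stoichiometric O₂ = 6.5 × 156 = 1014 kmol/h; O₂ fed = 1014 × 1.997 = 2025 kmol/h.
N₂ fed = 2025 × 79/21 = 7618 kmol/h.
Fuel reacted = 0.951 × 156 → ξ = 148.4 kmol/h.
Outlet (n = n₀ + ν ξ):
  C₄H₁₀: 156 − 1(148.4) = 7.644
  O₂: 2025 − 6.5(148.4) = 1061
  N₂: 7618 (inert)
  CO₂: 0 + 4(148.4) = 593.4
  H₂O: 0 + 5(148.4) = 741.8

742 kmol/h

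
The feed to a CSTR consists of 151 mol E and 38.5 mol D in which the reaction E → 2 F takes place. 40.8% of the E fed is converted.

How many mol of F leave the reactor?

E reacted = 0.408 × 151 = 61.61 mol; ν_E = −1, so ξ = 61.61/1 = 61.61 mol.
Outlet amounts (n = n₀ + ν ξ):
  E: 151 − 1(61.61) = 89.39
  F: 0 + 2(61.61) = 123.2
  D: 38.5 (inert)

123 mol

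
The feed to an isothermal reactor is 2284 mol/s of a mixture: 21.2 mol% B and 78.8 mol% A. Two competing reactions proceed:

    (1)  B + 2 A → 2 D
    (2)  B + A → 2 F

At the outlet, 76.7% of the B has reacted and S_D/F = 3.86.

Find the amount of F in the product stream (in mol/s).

Conversion of B: B consumed = 0.767 × 484.2 = 371.4 mol/s = 1ξ₁ + 1ξ₂.
Selectivity: 2ξ₁ / (2ξ₂) = 3.86 → ξ₁ = 3.86 ξ₂.
Substitute: (1·3.86 + 1) ξ₂ = 371.4 → ξ₂ = 76.42 mol/s, ξ₁ = 295 mol/s.
Outlet amounts (n = n₀ + Σ ν·ξ):
  B: 484.2 − 1(295) − 1(76.42) = 112.8
  A: 1800 − 2(295) − 1(76.42) = 1133
  D: 0 + 2(295) = 589.9
  F: 0 + 2(76.42) = 152.8

153 mol/s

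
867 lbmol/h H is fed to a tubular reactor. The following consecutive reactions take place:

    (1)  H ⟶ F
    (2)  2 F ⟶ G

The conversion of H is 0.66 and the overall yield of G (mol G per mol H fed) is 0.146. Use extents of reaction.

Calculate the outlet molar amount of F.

Conversion of H: H consumed = 1ξ₁ = 0.66 × 867 → ξ₁ = 572.2 lbmol/h.
Yield of G: 1ξ₂ / 867 = 0.146 → ξ₂ = 126.6 lbmol/h.
Outlet amounts (n = n₀ + Σ ν·ξ):
  H: 867 − 1(572.2) = 294.8
  F: 0 + 1(572.2) − 2(126.6) = 319.1
  G: 0 + 1(126.6) = 126.6

319 lbmol/h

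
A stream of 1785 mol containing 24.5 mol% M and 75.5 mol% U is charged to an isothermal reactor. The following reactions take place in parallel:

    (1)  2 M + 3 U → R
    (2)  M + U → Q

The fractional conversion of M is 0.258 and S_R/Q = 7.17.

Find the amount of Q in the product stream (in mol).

7.36 mol

Conversion of M: M consumed = 0.258 × 437.3 = 112.8 mol = 2ξ₁ + 1ξ₂.
Selectivity: 1ξ₁ / (1ξ₂) = 7.17 → ξ₁ = 7.17 ξ₂.
Substitute: (2·7.17 + 1) ξ₂ = 112.8 → ξ₂ = 7.355 mol, ξ₁ = 52.74 mol.
Outlet amounts (n = n₀ + Σ ν·ξ):
  M: 437.3 − 2(52.74) − 1(7.355) = 324.5
  U: 1348 − 3(52.74) − 1(7.355) = 1182
  R: 0 + 1(52.74) = 52.74
  Q: 0 + 1(7.355) = 7.355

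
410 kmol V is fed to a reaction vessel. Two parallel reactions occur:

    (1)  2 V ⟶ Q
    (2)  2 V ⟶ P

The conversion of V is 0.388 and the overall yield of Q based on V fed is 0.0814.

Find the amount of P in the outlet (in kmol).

46.2 kmol

Yield of Q: 1ξ₁ / 410 = 0.0814 → ξ₁ = 33.37 kmol.
Conversion of V: 2ξ₁ + 2ξ₂ = 0.388 × 410 = 159.1 → ξ₂ = 46.17 kmol.
Outlet amounts (n = n₀ + Σ ν·ξ):
  V: 410 − 2(33.37) − 2(46.17) = 250.9
  Q: 0 + 1(33.37) = 33.37
  P: 0 + 1(46.17) = 46.17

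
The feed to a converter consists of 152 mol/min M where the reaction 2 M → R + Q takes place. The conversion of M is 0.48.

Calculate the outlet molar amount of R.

36.5 mol/min

M reacted = 0.48 × 152 = 72.96 mol/min; ν_M = −2, so ξ = 72.96/2 = 36.48 mol/min.
Outlet amounts (n = n₀ + ν ξ):
  M: 152 − 2(36.48) = 79.04
  R: 0 + 1(36.48) = 36.48
  Q: 0 + 1(36.48) = 36.48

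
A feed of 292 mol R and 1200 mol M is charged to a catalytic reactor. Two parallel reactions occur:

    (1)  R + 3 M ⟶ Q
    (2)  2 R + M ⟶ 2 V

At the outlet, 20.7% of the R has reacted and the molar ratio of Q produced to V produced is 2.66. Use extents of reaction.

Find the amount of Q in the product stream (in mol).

Conversion of R: R consumed = 0.207 × 292 = 60.44 mol = 1ξ₁ + 2ξ₂.
Selectivity: 1ξ₁ / (2ξ₂) = 2.66 → ξ₁ = 5.32 ξ₂.
Substitute: (1·5.32 + 2) ξ₂ = 60.44 → ξ₂ = 8.257 mol, ξ₁ = 43.93 mol.
Outlet amounts (n = n₀ + Σ ν·ξ):
  R: 292 − 1(43.93) − 2(8.257) = 231.6
  M: 1200 − 3(43.93) − 1(8.257) = 1060
  Q: 0 + 1(43.93) = 43.93
  V: 0 + 2(8.257) = 16.51

43.9 mol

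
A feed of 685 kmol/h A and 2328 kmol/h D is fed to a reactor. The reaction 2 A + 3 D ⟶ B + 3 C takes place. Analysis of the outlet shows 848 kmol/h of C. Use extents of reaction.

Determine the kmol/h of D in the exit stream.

For C: n = n₀ + 3ξ → 848 = 0 + 3ξ, giving ξ = 282.7 kmol/h.
Outlet amounts (n = n₀ + ν ξ):
  A: 685 − 2(282.7) = 119.7
  D: 2328 − 3(282.7) = 1480
  B: 0 + 1(282.7) = 282.7
  C: 0 + 3(282.7) = 848

1480 kmol/h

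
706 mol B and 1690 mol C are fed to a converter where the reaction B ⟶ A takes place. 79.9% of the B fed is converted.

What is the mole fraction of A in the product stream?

B reacted = 0.799 × 706 = 564.1 mol; ν_B = −1, so ξ = 564.1/1 = 564.1 mol.
Outlet amounts (n = n₀ + ν ξ):
  B: 706 − 1(564.1) = 141.9
  A: 0 + 1(564.1) = 564.1
  C: 1690 (inert)
Total out = 2396 mol; y_A = 564.1 / 2396 = 0.2354.

0.235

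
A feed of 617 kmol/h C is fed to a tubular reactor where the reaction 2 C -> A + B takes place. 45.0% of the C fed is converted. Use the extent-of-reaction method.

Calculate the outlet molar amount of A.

139 kmol/h

C reacted = 0.45 × 617 = 277.7 kmol/h; ν_C = −2, so ξ = 277.7/2 = 138.8 kmol/h.
Outlet amounts (n = n₀ + ν ξ):
  C: 617 − 2(138.8) = 339.3
  A: 0 + 1(138.8) = 138.8
  B: 0 + 1(138.8) = 138.8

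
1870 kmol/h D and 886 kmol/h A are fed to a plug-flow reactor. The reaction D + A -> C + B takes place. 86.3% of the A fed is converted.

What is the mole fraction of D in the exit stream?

0.401

A reacted = 0.863 × 886 = 764.6 kmol/h; ν_A = −1, so ξ = 764.6/1 = 764.6 kmol/h.
Outlet amounts (n = n₀ + ν ξ):
  D: 1870 − 1(764.6) = 1105
  A: 886 − 1(764.6) = 121.4
  C: 0 + 1(764.6) = 764.6
  B: 0 + 1(764.6) = 764.6
Total out = 2756 kmol/h; y_D = 1105 / 2756 = 0.4011.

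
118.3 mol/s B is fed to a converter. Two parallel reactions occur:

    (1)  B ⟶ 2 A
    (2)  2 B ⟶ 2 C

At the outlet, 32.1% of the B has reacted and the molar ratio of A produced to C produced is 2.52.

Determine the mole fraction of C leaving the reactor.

Conversion of B: B consumed = 0.321 × 118.3 = 37.97 mol/s = 1ξ₁ + 2ξ₂.
Selectivity: 2ξ₁ / (2ξ₂) = 2.52 → ξ₁ = 2.52 ξ₂.
Substitute: (1·2.52 + 2) ξ₂ = 37.97 → ξ₂ = 8.401 mol/s, ξ₁ = 21.17 mol/s.
Outlet amounts (n = n₀ + Σ ν·ξ):
  B: 118.3 − 1(21.17) − 2(8.401) = 80.33
  A: 0 + 2(21.17) = 42.34
  C: 0 + 2(8.401) = 16.8
Total out = 139.5 mol/s; y_C = 16.8 / 139.5 = 0.1205.

0.12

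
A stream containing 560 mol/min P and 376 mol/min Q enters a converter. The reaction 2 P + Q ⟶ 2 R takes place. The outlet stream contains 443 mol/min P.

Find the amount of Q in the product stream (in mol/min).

318 mol/min

For P: n = n₀ − 2ξ → 443 = 560 − 2ξ, giving ξ = 58.5 mol/min.
Outlet amounts (n = n₀ + ν ξ):
  P: 560 − 2(58.5) = 443
  Q: 376 − 1(58.5) = 317.5
  R: 0 + 2(58.5) = 117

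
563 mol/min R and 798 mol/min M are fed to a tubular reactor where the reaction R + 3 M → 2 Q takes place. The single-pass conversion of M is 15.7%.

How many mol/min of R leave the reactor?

M reacted = 0.157 × 798 = 125.3 mol/min; ν_M = −3, so ξ = 125.3/3 = 41.76 mol/min.
Outlet amounts (n = n₀ + ν ξ):
  R: 563 − 1(41.76) = 521.2
  M: 798 − 3(41.76) = 672.7
  Q: 0 + 2(41.76) = 83.52

521 mol/min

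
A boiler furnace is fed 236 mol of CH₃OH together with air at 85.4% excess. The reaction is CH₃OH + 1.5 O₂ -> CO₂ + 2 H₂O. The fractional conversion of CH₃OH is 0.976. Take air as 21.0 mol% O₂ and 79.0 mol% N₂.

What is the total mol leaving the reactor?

Stoichiometric O₂ = 1.5 × 236 = 354 mol; O₂ fed = 354 × 1.854 = 656.3 mol.
N₂ fed = 656.3 × 79/21 = 2469 mol.
Fuel reacted = 0.976 × 236 → ξ = 230.3 mol.
Outlet (n = n₀ + ν ξ):
  CH₃OH: 236 − 1(230.3) = 5.664
  O₂: 656.3 − 1.5(230.3) = 310.8
  N₂: 2469 (inert)
  CO₂: 0 + 1(230.3) = 230.3
  H₂O: 0 + 2(230.3) = 460.7
Total out = 5.664 + 310.8 + 2469 + 230.3 + 460.7 = 3476 mol.

3480 mol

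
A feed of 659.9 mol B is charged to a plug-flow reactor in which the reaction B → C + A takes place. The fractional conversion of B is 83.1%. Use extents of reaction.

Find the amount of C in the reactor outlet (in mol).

548 mol

B reacted = 0.831 × 659.9 = 548.4 mol; ν_B = −1, so ξ = 548.4/1 = 548.4 mol.
Outlet amounts (n = n₀ + ν ξ):
  B: 659.9 − 1(548.4) = 111.5
  C: 0 + 1(548.4) = 548.4
  A: 0 + 1(548.4) = 548.4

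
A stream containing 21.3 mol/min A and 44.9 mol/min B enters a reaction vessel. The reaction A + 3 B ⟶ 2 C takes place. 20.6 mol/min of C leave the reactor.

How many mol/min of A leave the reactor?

For C: n = n₀ + 2ξ → 20.6 = 0 + 2ξ, giving ξ = 10.3 mol/min.
Outlet amounts (n = n₀ + ν ξ):
  A: 21.3 − 1(10.3) = 11
  B: 44.9 − 3(10.3) = 14
  C: 0 + 2(10.3) = 20.6

11 mol/min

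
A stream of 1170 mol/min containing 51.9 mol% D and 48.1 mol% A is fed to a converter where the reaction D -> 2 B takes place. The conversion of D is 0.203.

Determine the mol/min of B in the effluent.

D reacted = 0.203 × 607.2 = 123.3 mol/min; ν_D = −1, so ξ = 123.3/1 = 123.3 mol/min.
Outlet amounts (n = n₀ + ν ξ):
  D: 607.2 − 1(123.3) = 484
  B: 0 + 2(123.3) = 246.5
  A: 562.8 (inert)

247 mol/min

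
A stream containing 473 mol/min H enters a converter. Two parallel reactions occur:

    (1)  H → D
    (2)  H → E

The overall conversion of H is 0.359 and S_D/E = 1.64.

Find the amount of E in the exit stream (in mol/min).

64.3 mol/min

Conversion of H: H consumed = 0.359 × 473 = 169.8 mol/min = 1ξ₁ + 1ξ₂.
Selectivity: 1ξ₁ / (1ξ₂) = 1.64 → ξ₁ = 1.64 ξ₂.
Substitute: (1·1.64 + 1) ξ₂ = 169.8 → ξ₂ = 64.32 mol/min, ξ₁ = 105.5 mol/min.
Outlet amounts (n = n₀ + Σ ν·ξ):
  H: 473 − 1(105.5) − 1(64.32) = 303.2
  D: 0 + 1(105.5) = 105.5
  E: 0 + 1(64.32) = 64.32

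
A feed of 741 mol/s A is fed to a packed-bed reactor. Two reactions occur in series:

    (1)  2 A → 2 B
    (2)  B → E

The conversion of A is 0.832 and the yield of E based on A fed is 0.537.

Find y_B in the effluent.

0.295

Conversion of A: A consumed = 2ξ₁ = 0.832 × 741 → ξ₁ = 308.3 mol/s.
Yield of E: 1ξ₂ / 741 = 0.537 → ξ₂ = 397.9 mol/s.
Outlet amounts (n = n₀ + Σ ν·ξ):
  A: 741 − 2(308.3) = 124.5
  B: 0 + 2(308.3) − 1(397.9) = 218.6
  E: 0 + 1(397.9) = 397.9
Total out = 741 mol/s; y_B = 218.6 / 741 = 0.295.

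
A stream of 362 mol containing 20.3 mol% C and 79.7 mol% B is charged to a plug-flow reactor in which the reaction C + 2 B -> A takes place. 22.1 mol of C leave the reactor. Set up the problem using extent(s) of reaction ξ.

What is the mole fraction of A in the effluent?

For C: n = n₀ − 1ξ → 22.1 = 73.49 − 1ξ, giving ξ = 51.39 mol.
Outlet amounts (n = n₀ + ν ξ):
  C: 73.49 − 1(51.39) = 22.1
  B: 288.5 − 2(51.39) = 185.7
  A: 0 + 1(51.39) = 51.39
Total out = 259.2 mol; y_A = 51.39 / 259.2 = 0.1982.

0.198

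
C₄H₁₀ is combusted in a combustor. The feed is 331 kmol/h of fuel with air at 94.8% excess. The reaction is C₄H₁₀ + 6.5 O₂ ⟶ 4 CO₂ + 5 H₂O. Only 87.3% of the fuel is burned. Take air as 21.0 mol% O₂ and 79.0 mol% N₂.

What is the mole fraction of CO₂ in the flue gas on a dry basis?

Stoichiometric O₂ = 6.5 × 331 = 2152 kmol/h; O₂ fed = 2152 × 1.948 = 4191 kmol/h.
N₂ fed = 4191 × 79/21 = 15770 kmol/h.
Fuel reacted = 0.873 × 331 → ξ = 289 kmol/h.
Outlet (n = n₀ + ν ξ):
  C₄H₁₀: 331 − 1(289) = 42.04
  O₂: 4191 − 6.5(289) = 2313
  N₂: 15770 (inert)
  CO₂: 0 + 4(289) = 1156
  H₂O: 0 + 5(289) = 1445
Dry total = 19280 kmol/h; y_CO₂ (dry) = 1156 / 19280 = 0.05996.

0.06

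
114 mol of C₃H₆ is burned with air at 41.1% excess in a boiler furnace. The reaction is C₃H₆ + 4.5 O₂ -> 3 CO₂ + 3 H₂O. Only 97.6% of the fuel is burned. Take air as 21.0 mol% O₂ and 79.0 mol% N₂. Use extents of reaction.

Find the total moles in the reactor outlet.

Stoichiometric O₂ = 4.5 × 114 = 513 mol; O₂ fed = 513 × 1.411 = 723.8 mol.
N₂ fed = 723.8 × 79/21 = 2723 mol.
Fuel reacted = 0.976 × 114 → ξ = 111.3 mol.
Outlet (n = n₀ + ν ξ):
  C₃H₆: 114 − 1(111.3) = 2.736
  O₂: 723.8 − 4.5(111.3) = 223.2
  N₂: 2723 (inert)
  CO₂: 0 + 3(111.3) = 333.8
  H₂O: 0 + 3(111.3) = 333.8
Total out = 2.736 + 223.2 + 2723 + 333.8 + 333.8 = 3617 mol.

3620 mol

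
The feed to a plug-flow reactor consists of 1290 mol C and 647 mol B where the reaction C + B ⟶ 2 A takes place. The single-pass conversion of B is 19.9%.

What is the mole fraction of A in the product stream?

B reacted = 0.199 × 647 = 128.8 mol; ν_B = −1, so ξ = 128.8/1 = 128.8 mol.
Outlet amounts (n = n₀ + ν ξ):
  C: 1290 − 1(128.8) = 1161
  B: 647 − 1(128.8) = 518.2
  A: 0 + 2(128.8) = 257.5
Total out = 1937 mol; y_A = 257.5 / 1937 = 0.1329.

0.133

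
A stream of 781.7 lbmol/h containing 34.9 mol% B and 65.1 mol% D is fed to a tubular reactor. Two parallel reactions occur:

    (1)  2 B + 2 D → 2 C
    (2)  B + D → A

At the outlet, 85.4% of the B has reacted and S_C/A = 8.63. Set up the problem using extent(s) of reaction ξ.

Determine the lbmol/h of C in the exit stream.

209 lbmol/h

Conversion of B: B consumed = 0.854 × 272.8 = 233 lbmol/h = 2ξ₁ + 1ξ₂.
Selectivity: 2ξ₁ / (1ξ₂) = 8.63 → ξ₁ = 4.315 ξ₂.
Substitute: (2·4.315 + 1) ξ₂ = 233 → ξ₂ = 24.19 lbmol/h, ξ₁ = 104.4 lbmol/h.
Outlet amounts (n = n₀ + Σ ν·ξ):
  B: 272.8 − 2(104.4) − 1(24.19) = 39.83
  D: 508.9 − 2(104.4) − 1(24.19) = 275.9
  C: 0 + 2(104.4) = 208.8
  A: 0 + 1(24.19) = 24.19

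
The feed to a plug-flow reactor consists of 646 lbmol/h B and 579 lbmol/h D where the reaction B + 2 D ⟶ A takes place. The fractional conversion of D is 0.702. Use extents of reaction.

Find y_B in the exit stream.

D reacted = 0.702 × 579 = 406.5 lbmol/h; ν_D = −2, so ξ = 406.5/2 = 203.2 lbmol/h.
Outlet amounts (n = n₀ + ν ξ):
  B: 646 − 1(203.2) = 442.8
  D: 579 − 2(203.2) = 172.5
  A: 0 + 1(203.2) = 203.2
Total out = 818.5 lbmol/h; y_B = 442.8 / 818.5 = 0.5409.

0.541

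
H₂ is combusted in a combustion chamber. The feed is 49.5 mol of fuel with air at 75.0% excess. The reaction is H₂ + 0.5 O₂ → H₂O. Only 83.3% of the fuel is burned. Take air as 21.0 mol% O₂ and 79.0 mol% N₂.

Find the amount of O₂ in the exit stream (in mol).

Stoichiometric O₂ = 0.5 × 49.5 = 24.75 mol; O₂ fed = 24.75 × 1.750 = 43.31 mol.
N₂ fed = 43.31 × 79/21 = 162.9 mol.
Fuel reacted = 0.833 × 49.5 → ξ = 41.23 mol.
Outlet (n = n₀ + ν ξ):
  H₂: 49.5 − 1(41.23) = 8.267
  O₂: 43.31 − 0.5(41.23) = 22.7
  N₂: 162.9 (inert)
  H₂O: 0 + 1(41.23) = 41.23

22.7 mol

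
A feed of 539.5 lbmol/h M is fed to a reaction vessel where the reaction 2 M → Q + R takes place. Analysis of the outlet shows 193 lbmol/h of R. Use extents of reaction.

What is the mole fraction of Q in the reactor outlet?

0.358

For R: n = n₀ + 1ξ → 193 = 0 + 1ξ, giving ξ = 193 lbmol/h.
Outlet amounts (n = n₀ + ν ξ):
  M: 539.5 − 2(193) = 153.5
  Q: 0 + 1(193) = 193
  R: 0 + 1(193) = 193
Total out = 539.5 lbmol/h; y_Q = 193 / 539.5 = 0.3577.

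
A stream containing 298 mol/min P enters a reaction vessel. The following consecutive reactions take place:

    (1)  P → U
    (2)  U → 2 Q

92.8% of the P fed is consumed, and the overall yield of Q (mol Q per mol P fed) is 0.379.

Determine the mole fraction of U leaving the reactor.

Conversion of P: P consumed = 1ξ₁ = 0.928 × 298 → ξ₁ = 276.5 mol/min.
Yield of Q: 2ξ₂ / 298 = 0.379 → ξ₂ = 56.47 mol/min.
Outlet amounts (n = n₀ + Σ ν·ξ):
  P: 298 − 1(276.5) = 21.46
  U: 0 + 1(276.5) − 1(56.47) = 220.1
  Q: 0 + 2(56.47) = 112.9
Total out = 354.5 mol/min; y_U = 220.1 / 354.5 = 0.6208.

0.621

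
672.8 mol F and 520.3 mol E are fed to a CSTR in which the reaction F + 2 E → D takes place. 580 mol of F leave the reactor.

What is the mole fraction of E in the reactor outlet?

For F: n = n₀ − 1ξ → 580 = 672.8 − 1ξ, giving ξ = 92.8 mol.
Outlet amounts (n = n₀ + ν ξ):
  F: 672.8 − 1(92.8) = 580
  E: 520.3 − 2(92.8) = 334.7
  D: 0 + 1(92.8) = 92.8
Total out = 1008 mol; y_E = 334.7 / 1008 = 0.3322.

0.332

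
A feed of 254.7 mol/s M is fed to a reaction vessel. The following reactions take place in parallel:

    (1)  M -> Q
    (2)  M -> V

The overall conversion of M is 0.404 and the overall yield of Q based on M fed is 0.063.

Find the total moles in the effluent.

255 mol/s

Yield of Q: 1ξ₁ / 254.7 = 0.063 → ξ₁ = 16.05 mol/s.
Conversion of M: 1ξ₁ + 1ξ₂ = 0.404 × 254.7 = 102.9 → ξ₂ = 86.85 mol/s.
Outlet amounts (n = n₀ + Σ ν·ξ):
  M: 254.7 − 1(16.05) − 1(86.85) = 151.8
  Q: 0 + 1(16.05) = 16.05
  V: 0 + 1(86.85) = 86.85
Total out = 151.8 + 16.05 + 86.85 = 254.7 mol/s.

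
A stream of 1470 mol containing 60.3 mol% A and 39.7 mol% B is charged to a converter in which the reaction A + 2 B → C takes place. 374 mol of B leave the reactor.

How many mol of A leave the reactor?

For B: n = n₀ − 2ξ → 374 = 583.6 − 2ξ, giving ξ = 104.8 mol.
Outlet amounts (n = n₀ + ν ξ):
  A: 886.4 − 1(104.8) = 781.6
  B: 583.6 − 2(104.8) = 374
  C: 0 + 1(104.8) = 104.8

782 mol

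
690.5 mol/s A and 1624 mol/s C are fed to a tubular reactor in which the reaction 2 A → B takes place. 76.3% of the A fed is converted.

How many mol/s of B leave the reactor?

A reacted = 0.763 × 690.5 = 526.9 mol/s; ν_A = −2, so ξ = 526.9/2 = 263.4 mol/s.
Outlet amounts (n = n₀ + ν ξ):
  A: 690.5 − 2(263.4) = 163.6
  B: 0 + 1(263.4) = 263.4
  C: 1624 (inert)

263 mol/s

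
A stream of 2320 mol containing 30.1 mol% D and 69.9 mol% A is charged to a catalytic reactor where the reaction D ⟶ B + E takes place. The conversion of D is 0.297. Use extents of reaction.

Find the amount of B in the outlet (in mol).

207 mol

D reacted = 0.297 × 698.3 = 207.4 mol; ν_D = −1, so ξ = 207.4/1 = 207.4 mol.
Outlet amounts (n = n₀ + ν ξ):
  D: 698.3 − 1(207.4) = 490.9
  B: 0 + 1(207.4) = 207.4
  E: 0 + 1(207.4) = 207.4
  A: 1622 (inert)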